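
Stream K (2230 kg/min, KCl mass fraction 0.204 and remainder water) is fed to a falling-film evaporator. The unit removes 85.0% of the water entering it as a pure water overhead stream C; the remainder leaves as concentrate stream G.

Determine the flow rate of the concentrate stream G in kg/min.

water entering = 2230×0.796 = 1775.1 kg/min; overhead removed = 0.850×1775.1 = 1508.8 kg/min.
Concentrate = 2230 − 1508.8 = 721.18 kg/min.

721.2 kg/min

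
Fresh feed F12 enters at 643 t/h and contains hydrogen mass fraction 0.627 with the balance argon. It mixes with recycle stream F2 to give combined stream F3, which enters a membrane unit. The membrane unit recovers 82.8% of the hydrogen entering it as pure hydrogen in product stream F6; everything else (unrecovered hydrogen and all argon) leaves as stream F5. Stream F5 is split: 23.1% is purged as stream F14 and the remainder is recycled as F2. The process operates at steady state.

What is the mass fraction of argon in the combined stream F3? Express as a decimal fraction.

0.691

argon enters only via F12 and leaves only via the purge: 643×0.373 = 0.231×(argon in F5), and the membrane unit passes all argon, so argon in F3 = argon in F5 = 1038.3 t/h.
hydrogen in F3: m_A = 643×0.627 + (1−0.231)·(1−0.828)·m_A, so m_A = 403.16/0.8677 = 464.61 t/h.
F3 = 464.61 + 1038.3 = 1502.9 t/h.
argon fraction in F3 = 1038.3/1502.9 = 0.691.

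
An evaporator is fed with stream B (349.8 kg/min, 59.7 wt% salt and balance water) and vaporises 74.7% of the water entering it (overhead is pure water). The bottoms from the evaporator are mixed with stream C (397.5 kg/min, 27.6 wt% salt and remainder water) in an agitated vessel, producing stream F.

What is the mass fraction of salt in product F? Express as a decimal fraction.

Vapour removed = 0.747×0.403×349.8 = 105.3 kg/min; concentrate = 244.5 kg/min.
salt reaching the mixer = 208.83 (from concentrate) + 397.5×0.276 = 318.54 kg/min.
Product flow = 244.5 + 397.5 = 642 kg/min; salt fraction = 0.496.

0.496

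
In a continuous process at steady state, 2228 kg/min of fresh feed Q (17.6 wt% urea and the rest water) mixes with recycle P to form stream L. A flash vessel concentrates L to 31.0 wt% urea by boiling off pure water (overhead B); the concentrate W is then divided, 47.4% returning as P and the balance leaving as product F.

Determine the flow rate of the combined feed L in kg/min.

3368 kg/min

Overall urea balance (none leaves overhead): urea in fresh feed = urea in product, i.e. 2228×0.176 = (1−0.474)·W·0.310.
W = 392.13/(0.310×0.526) = 2404.8 kg/min.
Recycle P = 0.474×2404.8 = 1139.9 kg/min.
Combined feed L = 2228 + 1139.9 = 3367.9 kg/min.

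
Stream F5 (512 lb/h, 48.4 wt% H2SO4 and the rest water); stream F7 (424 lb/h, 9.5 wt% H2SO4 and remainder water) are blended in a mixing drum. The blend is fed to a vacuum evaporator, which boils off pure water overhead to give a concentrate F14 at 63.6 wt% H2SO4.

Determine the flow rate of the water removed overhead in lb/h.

483 lb/h

H2SO4 entering = 512×0.484 + 424×0.095 = 288.09 lb/h.
All H2SO4 reports to F14, so F14 = 288.09/0.636 = 452.97 lb/h.
Total feed = 936 lb/h; overhead = 936 − 452.97 = 483.03 lb/h.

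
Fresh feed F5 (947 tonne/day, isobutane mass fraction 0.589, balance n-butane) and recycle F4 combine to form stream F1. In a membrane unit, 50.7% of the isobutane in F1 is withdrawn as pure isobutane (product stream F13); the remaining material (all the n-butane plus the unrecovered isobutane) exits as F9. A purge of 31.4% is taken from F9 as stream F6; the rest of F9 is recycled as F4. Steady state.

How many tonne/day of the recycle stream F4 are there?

n-butane enters only via F5 and leaves only via the purge: 947×0.411 = 0.314×(n-butane in F9), and the membrane unit passes all n-butane, so n-butane in F1 = n-butane in F9 = 1239.5 tonne/day.
isobutane in F1: m_A = 947×0.589 + (1−0.314)·(1−0.507)·m_A, so m_A = 557.78/0.6618 = 842.82 tonne/day.
F9 = (1−0.507)×842.82 + 1239.5 = 1655.1 tonne/day.
Recycle F4 = (1−0.314)×1655.1 = 1135.4 tonne/day.

1135 tonne/day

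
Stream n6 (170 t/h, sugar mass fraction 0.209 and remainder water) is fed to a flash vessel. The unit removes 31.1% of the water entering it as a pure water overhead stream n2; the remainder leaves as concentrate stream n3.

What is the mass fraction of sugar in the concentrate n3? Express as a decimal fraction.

0.277

sugar is not removed: 170×0.209 = 35.53 t/h of sugar enters n3.
water entering = 170×0.791 = 134.47 t/h; overhead removed = 0.311×134.47 = 41.82 t/h.
Concentrate = 170 − 41.82 = 128.18 t/h.
Mass fraction = 35.53/128.18 = 0.277.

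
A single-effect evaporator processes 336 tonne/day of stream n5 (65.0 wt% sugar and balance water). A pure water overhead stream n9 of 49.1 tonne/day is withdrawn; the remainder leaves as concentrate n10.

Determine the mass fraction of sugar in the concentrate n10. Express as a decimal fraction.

sugar is not removed: 336×0.650 = 218.4 tonne/day of sugar enters n10.
Concentrate = 336 − 49.1 = 286.9 tonne/day.
Mass fraction = 218.4/286.9 = 0.7612.

0.7612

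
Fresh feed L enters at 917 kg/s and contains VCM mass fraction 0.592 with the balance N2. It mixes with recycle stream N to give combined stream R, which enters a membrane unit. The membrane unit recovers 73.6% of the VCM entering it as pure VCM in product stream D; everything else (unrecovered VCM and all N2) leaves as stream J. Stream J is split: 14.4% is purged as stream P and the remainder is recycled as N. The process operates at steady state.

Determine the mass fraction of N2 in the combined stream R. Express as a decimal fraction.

N2 enters only via L and leaves only via the purge: 917×0.408 = 0.144×(N2 in J), and the membrane unit passes all N2, so N2 in R = N2 in J = 2598.2 kg/s.
VCM in R: m_A = 917×0.592 + (1−0.144)·(1−0.736)·m_A, so m_A = 542.86/0.7740 = 701.36 kg/s.
R = 701.36 + 2598.2 = 3299.5 kg/s.
N2 fraction in R = 2598.2/3299.5 = 0.787.

0.787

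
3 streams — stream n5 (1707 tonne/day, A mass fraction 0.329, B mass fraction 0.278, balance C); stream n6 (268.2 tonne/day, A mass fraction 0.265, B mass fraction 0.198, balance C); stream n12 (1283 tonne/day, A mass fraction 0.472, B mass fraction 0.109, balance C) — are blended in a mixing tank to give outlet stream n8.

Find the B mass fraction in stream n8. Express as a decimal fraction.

Total flow out = 1707 + 268.2 + 1283 = 3258.2 tonne/day.
B in = 1707×0.278 + 268.2×0.198 + 1283×0.109 = 667.5 tonne/day.
B mass fraction in n8 = 667.5/3258.2 = 0.205.

0.205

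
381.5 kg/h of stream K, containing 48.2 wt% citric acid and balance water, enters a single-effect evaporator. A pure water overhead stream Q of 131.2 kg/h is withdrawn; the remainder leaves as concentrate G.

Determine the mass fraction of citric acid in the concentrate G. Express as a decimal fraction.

citric acid is not removed: 381.5×0.482 = 183.88 kg/h of citric acid enters G.
Concentrate = 381.5 − 131.2 = 250.3 kg/h.
Mass fraction = 183.88/250.3 = 0.735.

0.735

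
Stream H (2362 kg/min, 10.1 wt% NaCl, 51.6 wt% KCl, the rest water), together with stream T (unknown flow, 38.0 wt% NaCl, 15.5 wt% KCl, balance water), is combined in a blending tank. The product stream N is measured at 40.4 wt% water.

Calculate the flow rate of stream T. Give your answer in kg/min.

813.1 kg/min

Let T be the unknown flow. Total out = 2362 + T.
water balance: 904.65 + 0.465·T = 0.404·(2362 + T)
(0.465 − 0.404)·T = 0.404×2362 − 904.65 = 49.602
T = 49.602 / 0.061 = 813.15 kg/min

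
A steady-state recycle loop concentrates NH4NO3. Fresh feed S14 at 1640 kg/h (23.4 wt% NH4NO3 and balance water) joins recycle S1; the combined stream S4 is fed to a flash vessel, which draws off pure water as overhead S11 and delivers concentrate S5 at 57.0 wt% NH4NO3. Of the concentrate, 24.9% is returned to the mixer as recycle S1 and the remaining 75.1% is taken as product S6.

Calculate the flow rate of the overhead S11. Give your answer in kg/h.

966.7 kg/h

Overall NH4NO3 balance (none leaves overhead): NH4NO3 in fresh feed = NH4NO3 in product, i.e. 1640×0.234 = (1−0.249)·S5·0.570.
S5 = 383.76/(0.570×0.751) = 896.49 kg/h.
Recycle S1 = 0.249×896.49 = 223.23 kg/h.
Combined feed S4 = 1640 + 223.23 = 1863.2 kg/h.
Overhead S11 = S4 − S5 = 1863.2 − 896.49 = 966.74 kg/h.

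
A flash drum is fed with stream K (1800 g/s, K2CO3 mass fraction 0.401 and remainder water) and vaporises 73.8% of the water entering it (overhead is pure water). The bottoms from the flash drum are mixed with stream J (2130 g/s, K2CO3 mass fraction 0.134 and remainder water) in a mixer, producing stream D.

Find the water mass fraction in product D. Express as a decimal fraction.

0.679

Vapour removed = 0.738×0.599×1800 = 795.71 g/s; concentrate = 1004.3 g/s.
water reaching the mixer = 282.49 (from concentrate) + 2130×0.866 = 2127.1 g/s.
Product flow = 1004.3 + 2130 = 3134.3 g/s; water fraction = 0.679.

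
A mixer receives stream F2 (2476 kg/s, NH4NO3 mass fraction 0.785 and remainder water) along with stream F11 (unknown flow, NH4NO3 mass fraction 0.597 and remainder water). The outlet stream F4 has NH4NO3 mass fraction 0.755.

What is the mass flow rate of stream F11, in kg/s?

Let F11 be the unknown flow. Total out = 2476 + F11.
NH4NO3 balance: 1943.7 + 0.597·F11 = 0.755·(2476 + F11)
(0.597 − 0.755)·F11 = 0.755×2476 − 1943.7 = -74.28
F11 = -74.28 / -0.158 = 470.13 kg/s

470.1 kg/s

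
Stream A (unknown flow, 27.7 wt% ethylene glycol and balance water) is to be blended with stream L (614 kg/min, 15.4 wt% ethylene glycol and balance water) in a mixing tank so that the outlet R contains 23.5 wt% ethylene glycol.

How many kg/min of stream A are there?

Let A be the unknown flow. Total out = 614 + A.
ethylene glycol balance: 94.556 + 0.277·A = 0.235·(614 + A)
(0.277 − 0.235)·A = 0.235×614 − 94.556 = 49.734
A = 49.734 / 0.042 = 1184.1 kg/min

1184 kg/min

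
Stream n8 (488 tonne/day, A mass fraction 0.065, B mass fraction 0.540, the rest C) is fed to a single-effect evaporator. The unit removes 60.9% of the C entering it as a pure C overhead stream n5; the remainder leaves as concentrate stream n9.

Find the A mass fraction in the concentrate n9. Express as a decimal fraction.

0.086

A is not removed: 488×0.065 = 31.72 tonne/day of A enters n9.
C entering = 488×0.395 = 192.76 tonne/day; overhead removed = 0.609×192.76 = 117.39 tonne/day.
Concentrate = 488 − 117.39 = 370.61 tonne/day.
Mass fraction = 31.72/370.61 = 0.086.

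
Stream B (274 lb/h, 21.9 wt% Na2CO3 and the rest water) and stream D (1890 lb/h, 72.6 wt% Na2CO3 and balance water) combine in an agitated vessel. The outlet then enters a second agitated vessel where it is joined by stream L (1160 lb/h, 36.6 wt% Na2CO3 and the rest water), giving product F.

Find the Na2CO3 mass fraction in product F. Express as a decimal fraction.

Overall, product flow = 3324 lb/h.
Na2CO3 in = 274×0.219 + 1890×0.726 + 1160×0.366 = 1856.7 lb/h.
Na2CO3 fraction in F = 0.559.

0.559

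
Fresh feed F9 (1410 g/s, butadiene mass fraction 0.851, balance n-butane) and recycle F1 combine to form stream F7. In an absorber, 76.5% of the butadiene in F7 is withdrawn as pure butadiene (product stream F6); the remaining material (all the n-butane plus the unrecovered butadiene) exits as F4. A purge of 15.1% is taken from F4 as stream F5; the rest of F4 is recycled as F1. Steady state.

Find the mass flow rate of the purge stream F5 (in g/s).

263.3 g/s

n-butane enters only via F9 and leaves only via the purge: 1410×0.149 = 0.151×(n-butane in F4), and the absorber passes all n-butane, so n-butane in F7 = n-butane in F4 = 1391.3 g/s.
butadiene in F7: m_A = 1410×0.851 + (1−0.151)·(1−0.765)·m_A, so m_A = 1199.9/0.8005 = 1499 g/s.
F4 = (1−0.765)×1499 + 1391.3 = 1743.6 g/s.
Purge F5 = 0.151×1743.6 = 263.28 g/s.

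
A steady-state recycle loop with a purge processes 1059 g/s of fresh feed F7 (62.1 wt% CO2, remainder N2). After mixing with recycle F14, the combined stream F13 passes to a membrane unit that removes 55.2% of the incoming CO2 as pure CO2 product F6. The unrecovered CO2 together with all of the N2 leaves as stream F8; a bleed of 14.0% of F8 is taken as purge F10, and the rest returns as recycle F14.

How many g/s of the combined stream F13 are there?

N2 enters only via F7 and leaves only via the purge: 1059×0.379 = 0.140×(N2 in F8), and the membrane unit passes all N2, so N2 in F13 = N2 in F8 = 2866.9 g/s.
CO2 in F13: m_A = 1059×0.621 + (1−0.140)·(1−0.552)·m_A, so m_A = 657.64/0.6147 = 1069.8 g/s.
F13 = 1069.8 + 2866.9 = 3936.7 g/s.

3937 g/s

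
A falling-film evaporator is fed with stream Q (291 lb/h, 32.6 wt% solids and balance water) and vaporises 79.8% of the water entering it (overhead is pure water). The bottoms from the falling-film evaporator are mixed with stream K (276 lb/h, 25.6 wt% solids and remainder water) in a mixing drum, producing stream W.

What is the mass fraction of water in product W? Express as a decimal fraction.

Vapour removed = 0.798×0.674×291 = 156.51 lb/h; concentrate = 134.49 lb/h.
water reaching the mixer = 39.619 (from concentrate) + 276×0.744 = 244.96 lb/h.
Product flow = 134.49 + 276 = 410.49 lb/h; water fraction = 0.597.

0.597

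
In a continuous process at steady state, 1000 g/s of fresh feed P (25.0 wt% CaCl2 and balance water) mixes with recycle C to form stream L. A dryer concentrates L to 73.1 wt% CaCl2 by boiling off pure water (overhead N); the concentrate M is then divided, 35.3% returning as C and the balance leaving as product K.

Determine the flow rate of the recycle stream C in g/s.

186.6 g/s

Overall CaCl2 balance (none leaves overhead): CaCl2 in fresh feed = CaCl2 in product, i.e. 1000×0.250 = (1−0.353)·M·0.731.
M = 250/(0.731×0.647) = 528.59 g/s.
Recycle C = 0.353×528.59 = 186.59 g/s.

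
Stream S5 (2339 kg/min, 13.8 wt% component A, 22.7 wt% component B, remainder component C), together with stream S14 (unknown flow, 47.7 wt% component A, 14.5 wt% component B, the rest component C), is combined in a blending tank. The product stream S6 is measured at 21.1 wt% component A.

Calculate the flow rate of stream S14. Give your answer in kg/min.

641.9 kg/min

Let S14 be the unknown flow. Total out = 2339 + S14.
component A balance: 322.78 + 0.477·S14 = 0.211·(2339 + S14)
(0.477 − 0.211)·S14 = 0.211×2339 − 322.78 = 170.75
S14 = 170.75 / 0.266 = 641.91 kg/min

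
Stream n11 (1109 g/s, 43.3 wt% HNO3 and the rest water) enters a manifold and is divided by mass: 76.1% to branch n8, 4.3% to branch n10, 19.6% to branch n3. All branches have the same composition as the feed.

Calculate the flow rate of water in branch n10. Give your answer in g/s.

27.04 g/s

Branch n10 total = 0.043×1109 = 47.687 g/s.
water in n10 = 0.567×47.687 = 27.039 g/s.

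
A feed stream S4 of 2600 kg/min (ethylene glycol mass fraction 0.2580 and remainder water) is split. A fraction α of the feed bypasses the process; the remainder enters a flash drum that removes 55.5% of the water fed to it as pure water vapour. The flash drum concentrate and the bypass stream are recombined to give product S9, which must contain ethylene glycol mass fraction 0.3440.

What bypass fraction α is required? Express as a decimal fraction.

0.393

All 2600×0.258 = 670.8 kg/min of ethylene glycol reaches S9, so S9 = 670.8/0.344 = 1950 kg/min and vapour = 650 kg/min.
The evaporator receives (1−α)·2600 of feed at 0.742 water and removes 0.555 of that water:
0.555×0.742×(1−α)×2600 = 650
(1−α) = 650/1070.7 = 0.6071;  α = 0.3929.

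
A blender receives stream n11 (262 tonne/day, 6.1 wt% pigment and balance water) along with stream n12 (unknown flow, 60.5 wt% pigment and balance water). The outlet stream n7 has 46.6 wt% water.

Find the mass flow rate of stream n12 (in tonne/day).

Let n12 be the unknown flow. Total out = 262 + n12.
water balance: 246.02 + 0.395·n12 = 0.466·(262 + n12)
(0.395 − 0.466)·n12 = 0.466×262 − 246.02 = -123.93
n12 = -123.93 / -0.071 = 1745.4 tonne/day

1745 tonne/day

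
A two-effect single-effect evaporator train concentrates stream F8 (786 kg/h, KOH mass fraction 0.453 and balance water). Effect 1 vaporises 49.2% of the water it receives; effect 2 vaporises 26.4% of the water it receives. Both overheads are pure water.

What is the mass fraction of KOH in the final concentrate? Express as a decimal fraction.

water in feed = 786×0.547 = 429.94 kg/h.
After stage 1: water left = (1−0.492)×429.94 = 218.41; stream total = 574.47 kg/h.
After stage 2: water left = (1−0.264)×218.41 = 160.75; final concentrate = 516.81 kg/h.
KOH fraction = 356.06/516.81 = 0.689.

0.689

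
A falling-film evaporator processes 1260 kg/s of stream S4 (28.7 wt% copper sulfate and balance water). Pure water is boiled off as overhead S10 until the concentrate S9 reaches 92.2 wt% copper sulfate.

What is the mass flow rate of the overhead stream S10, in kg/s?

867.8 kg/s

copper sulfate is conserved: 1260×0.287 = 361.62 kg/s all reports to the concentrate.
Concentrate = 361.62/(target fraction) = 392.21 kg/s.
Overhead = 1260 − 392.21 = 867.79 kg/s.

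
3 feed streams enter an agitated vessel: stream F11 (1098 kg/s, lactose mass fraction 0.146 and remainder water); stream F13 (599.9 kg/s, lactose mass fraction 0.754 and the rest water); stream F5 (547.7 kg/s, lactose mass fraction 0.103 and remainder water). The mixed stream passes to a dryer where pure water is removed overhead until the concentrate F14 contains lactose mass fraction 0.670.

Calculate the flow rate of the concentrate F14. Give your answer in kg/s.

998.6 kg/s

lactose entering = 1098×0.146 + 599.9×0.754 + 547.7×0.103 = 669.05 kg/s.
All lactose reports to F14, so F14 = 669.05/0.670 = 998.58 kg/s.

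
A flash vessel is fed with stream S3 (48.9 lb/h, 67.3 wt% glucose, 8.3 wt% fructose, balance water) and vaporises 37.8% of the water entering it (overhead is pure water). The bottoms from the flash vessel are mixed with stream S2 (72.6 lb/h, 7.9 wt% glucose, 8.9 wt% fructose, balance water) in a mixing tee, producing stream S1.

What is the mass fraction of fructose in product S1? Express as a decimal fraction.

0.090

Vapour removed = 0.378×0.244×48.9 = 4.5101 lb/h; concentrate = 44.39 lb/h.
fructose reaching the mixer = 4.0587 (from concentrate) + 72.6×0.089 = 10.52 lb/h.
Product flow = 44.39 + 72.6 = 116.99 lb/h; fructose fraction = 0.090.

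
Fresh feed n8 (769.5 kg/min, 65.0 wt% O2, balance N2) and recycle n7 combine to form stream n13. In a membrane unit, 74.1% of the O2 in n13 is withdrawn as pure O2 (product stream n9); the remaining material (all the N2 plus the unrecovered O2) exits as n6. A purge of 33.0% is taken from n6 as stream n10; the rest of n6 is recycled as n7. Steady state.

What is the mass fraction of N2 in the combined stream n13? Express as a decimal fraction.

0.574

N2 enters only via n8 and leaves only via the purge: 769.5×0.350 = 0.330×(N2 in n6), and the membrane unit passes all N2, so N2 in n13 = N2 in n6 = 816.14 kg/min.
O2 in n13: m_A = 769.5×0.650 + (1−0.330)·(1−0.741)·m_A, so m_A = 500.18/0.8265 = 605.19 kg/min.
n13 = 605.19 + 816.14 = 1421.3 kg/min.
N2 fraction in n13 = 816.14/1421.3 = 0.574.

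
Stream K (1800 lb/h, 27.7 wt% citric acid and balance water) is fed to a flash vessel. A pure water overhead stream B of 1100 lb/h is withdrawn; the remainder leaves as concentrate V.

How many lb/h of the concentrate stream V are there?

Concentrate = 1800 − 1100 = 700 lb/h.

700 lb/h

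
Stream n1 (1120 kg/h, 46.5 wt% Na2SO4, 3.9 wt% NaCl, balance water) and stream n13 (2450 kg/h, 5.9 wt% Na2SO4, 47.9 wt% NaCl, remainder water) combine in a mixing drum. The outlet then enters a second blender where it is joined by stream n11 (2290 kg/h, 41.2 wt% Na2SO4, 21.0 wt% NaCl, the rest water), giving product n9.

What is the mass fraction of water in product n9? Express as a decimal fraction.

Overall, product flow = 5860 kg/h.
water in = 1120×0.496 + 2450×0.462 + 2290×0.378 = 2553 kg/h.
water fraction in n9 = 0.436.

0.436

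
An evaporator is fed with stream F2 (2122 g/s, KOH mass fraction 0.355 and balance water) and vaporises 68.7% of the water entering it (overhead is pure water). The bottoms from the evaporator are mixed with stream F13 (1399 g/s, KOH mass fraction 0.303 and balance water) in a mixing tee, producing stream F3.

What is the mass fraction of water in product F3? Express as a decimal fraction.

0.544

Vapour removed = 0.687×0.645×2122 = 940.29 g/s; concentrate = 1181.7 g/s.
water reaching the mixer = 428.4 (from concentrate) + 1399×0.697 = 1403.5 g/s.
Product flow = 1181.7 + 1399 = 2580.7 g/s; water fraction = 0.544.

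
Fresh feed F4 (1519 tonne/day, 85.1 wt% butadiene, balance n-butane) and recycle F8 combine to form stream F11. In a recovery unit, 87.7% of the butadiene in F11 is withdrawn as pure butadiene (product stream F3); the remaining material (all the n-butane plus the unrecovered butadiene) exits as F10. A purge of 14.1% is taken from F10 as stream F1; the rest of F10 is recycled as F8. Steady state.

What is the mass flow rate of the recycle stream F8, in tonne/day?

n-butane enters only via F4 and leaves only via the purge: 1519×0.149 = 0.141×(n-butane in F10), and the recovery unit passes all n-butane, so n-butane in F11 = n-butane in F10 = 1605.2 tonne/day.
butadiene in F11: m_A = 1519×0.851 + (1−0.141)·(1−0.877)·m_A, so m_A = 1292.7/0.8943 = 1445.4 tonne/day.
F10 = (1−0.877)×1445.4 + 1605.2 = 1783 tonne/day.
Recycle F8 = (1−0.141)×1783 = 1531.6 tonne/day.

1532 tonne/day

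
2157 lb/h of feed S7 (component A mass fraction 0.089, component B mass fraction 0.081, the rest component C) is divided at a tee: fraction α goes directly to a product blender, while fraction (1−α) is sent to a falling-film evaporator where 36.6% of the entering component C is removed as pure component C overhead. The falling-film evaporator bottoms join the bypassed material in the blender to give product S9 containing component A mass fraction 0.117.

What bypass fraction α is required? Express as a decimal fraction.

0.212

All 2157×0.089 = 191.97 lb/h of component A reaches S9, so S9 = 191.97/0.117 = 1640.8 lb/h and vapour = 516.21 lb/h.
The evaporator receives (1−α)·2157 of feed at 0.830 component C and removes 0.366 of that component C:
0.366×0.830×(1−α)×2157 = 516.21
(1−α) = 516.21/655.25 = 0.7878;  α = 0.2122.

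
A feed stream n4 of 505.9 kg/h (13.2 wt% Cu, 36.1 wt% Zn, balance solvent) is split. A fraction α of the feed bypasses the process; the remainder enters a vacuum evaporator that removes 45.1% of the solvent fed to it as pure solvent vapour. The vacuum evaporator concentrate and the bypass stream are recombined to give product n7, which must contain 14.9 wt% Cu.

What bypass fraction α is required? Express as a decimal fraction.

0.501

All 505.9×0.132 = 66.779 kg/h of Cu reaches n7, so n7 = 66.779/0.149 = 448.18 kg/h and vapour = 57.72 kg/h.
The evaporator receives (1−α)·505.9 of feed at 0.507 solvent and removes 0.451 of that solvent:
0.451×0.507×(1−α)×505.9 = 57.72
(1−α) = 57.72/115.68 = 0.4990;  α = 0.5010.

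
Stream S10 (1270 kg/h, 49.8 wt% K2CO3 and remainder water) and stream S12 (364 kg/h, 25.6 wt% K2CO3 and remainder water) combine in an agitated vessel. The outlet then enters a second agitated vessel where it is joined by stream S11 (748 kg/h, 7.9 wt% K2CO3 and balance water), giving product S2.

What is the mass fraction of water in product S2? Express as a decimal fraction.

0.671

Overall, product flow = 2382 kg/h.
water in = 1270×0.502 + 364×0.744 + 748×0.921 = 1597.3 kg/h.
water fraction in S2 = 0.671.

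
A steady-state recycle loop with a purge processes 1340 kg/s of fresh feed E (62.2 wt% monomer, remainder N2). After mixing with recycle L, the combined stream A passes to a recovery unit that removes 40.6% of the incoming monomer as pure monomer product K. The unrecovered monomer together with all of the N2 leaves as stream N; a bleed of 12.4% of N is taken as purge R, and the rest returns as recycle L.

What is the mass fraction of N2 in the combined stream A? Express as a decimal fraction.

0.702

N2 enters only via E and leaves only via the purge: 1340×0.378 = 0.124×(N2 in N), and the recovery unit passes all N2, so N2 in A = N2 in N = 4084.8 kg/s.
monomer in A: m_A = 1340×0.622 + (1−0.124)·(1−0.406)·m_A, so m_A = 833.48/0.4797 = 1737.7 kg/s.
A = 1737.7 + 4084.8 = 5822.5 kg/s.
N2 fraction in A = 4084.8/5822.5 = 0.702.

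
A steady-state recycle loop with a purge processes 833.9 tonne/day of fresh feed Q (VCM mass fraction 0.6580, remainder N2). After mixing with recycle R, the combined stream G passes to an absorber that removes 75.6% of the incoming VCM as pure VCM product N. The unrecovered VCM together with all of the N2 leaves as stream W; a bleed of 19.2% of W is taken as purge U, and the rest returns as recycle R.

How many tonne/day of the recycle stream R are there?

N2 enters only via Q and leaves only via the purge: 833.9×0.342 = 0.192×(N2 in W), and the absorber passes all N2, so N2 in G = N2 in W = 1485.4 tonne/day.
VCM in G: m_A = 833.9×0.658 + (1−0.192)·(1−0.756)·m_A, so m_A = 548.71/0.8028 = 683.45 tonne/day.
W = (1−0.756)×683.45 + 1485.4 = 1652.1 tonne/day.
Recycle R = (1−0.192)×1652.1 = 1334.9 tonne/day.

1335 tonne/day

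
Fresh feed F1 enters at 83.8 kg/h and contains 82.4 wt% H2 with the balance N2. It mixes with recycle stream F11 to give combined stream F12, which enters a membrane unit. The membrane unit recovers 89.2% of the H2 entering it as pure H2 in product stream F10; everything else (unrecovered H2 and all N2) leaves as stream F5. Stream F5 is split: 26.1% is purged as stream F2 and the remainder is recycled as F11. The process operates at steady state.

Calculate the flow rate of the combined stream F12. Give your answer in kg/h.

N2 enters only via F1 and leaves only via the purge: 83.8×0.176 = 0.261×(N2 in F5), and the membrane unit passes all N2, so N2 in F12 = N2 in F5 = 56.509 kg/h.
H2 in F12: m_A = 83.8×0.824 + (1−0.261)·(1−0.892)·m_A, so m_A = 69.051/0.9202 = 75.04 kg/h.
F12 = 75.04 + 56.509 = 131.55 kg/h.

131.5 kg/h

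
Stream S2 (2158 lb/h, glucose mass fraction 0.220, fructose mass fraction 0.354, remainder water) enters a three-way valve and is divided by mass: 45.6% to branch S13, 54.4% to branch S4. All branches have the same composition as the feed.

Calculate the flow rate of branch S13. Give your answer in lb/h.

984 lb/h

Branch S13 flow = 0.456×2158 = 984.05 lb/h.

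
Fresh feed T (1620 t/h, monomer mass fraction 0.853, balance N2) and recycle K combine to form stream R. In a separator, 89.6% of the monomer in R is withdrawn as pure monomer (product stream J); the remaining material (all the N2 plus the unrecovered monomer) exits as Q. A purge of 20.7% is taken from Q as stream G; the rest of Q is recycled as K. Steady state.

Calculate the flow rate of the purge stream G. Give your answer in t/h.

N2 enters only via T and leaves only via the purge: 1620×0.147 = 0.207×(N2 in Q), and the separator passes all N2, so N2 in R = N2 in Q = 1150.4 t/h.
monomer in R: m_A = 1620×0.853 + (1−0.207)·(1−0.896)·m_A, so m_A = 1381.9/0.9175 = 1506.1 t/h.
Q = (1−0.896)×1506.1 + 1150.4 = 1307.1 t/h.
Purge G = 0.207×1307.1 = 270.56 t/h.

270.6 t/h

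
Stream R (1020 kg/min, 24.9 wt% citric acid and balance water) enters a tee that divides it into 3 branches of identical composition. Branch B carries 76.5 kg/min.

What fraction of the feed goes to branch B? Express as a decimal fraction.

0.075

Fraction to B = 76.5/1020 = 0.0750.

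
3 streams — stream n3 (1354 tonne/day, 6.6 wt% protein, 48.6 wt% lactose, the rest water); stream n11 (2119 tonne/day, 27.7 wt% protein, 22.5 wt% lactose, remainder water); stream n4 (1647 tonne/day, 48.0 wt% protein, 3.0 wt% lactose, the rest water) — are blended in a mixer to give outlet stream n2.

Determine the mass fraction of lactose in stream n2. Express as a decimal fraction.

0.231

Total flow out = 1354 + 2119 + 1647 = 5120 tonne/day.
lactose in = 1354×0.486 + 2119×0.225 + 1647×0.030 = 1184.2 tonne/day.
lactose mass fraction in n2 = 1184.2/5120 = 0.231.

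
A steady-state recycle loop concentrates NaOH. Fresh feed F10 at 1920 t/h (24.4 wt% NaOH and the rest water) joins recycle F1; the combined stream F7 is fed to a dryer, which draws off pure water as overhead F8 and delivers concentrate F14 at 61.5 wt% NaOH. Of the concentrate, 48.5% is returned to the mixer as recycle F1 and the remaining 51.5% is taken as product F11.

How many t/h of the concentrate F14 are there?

Overall NaOH balance (none leaves overhead): NaOH in fresh feed = NaOH in product, i.e. 1920×0.244 = (1−0.485)·F14·0.615.
F14 = 468.48/(0.615×0.515) = 1479.1 t/h.

1479 t/h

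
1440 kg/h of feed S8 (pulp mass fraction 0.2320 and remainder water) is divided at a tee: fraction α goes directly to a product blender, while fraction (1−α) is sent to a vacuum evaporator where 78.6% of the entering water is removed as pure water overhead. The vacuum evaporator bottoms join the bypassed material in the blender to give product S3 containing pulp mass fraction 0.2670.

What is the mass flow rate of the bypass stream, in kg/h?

1127 kg/h

All 1440×0.232 = 334.08 kg/h of pulp reaches S3, so S3 = 334.08/0.267 = 1251.2 kg/h and vapour = 188.76 kg/h.
The evaporator receives (1−α)·1440 of feed at 0.768 water and removes 0.786 of that water:
0.786×0.768×(1−α)×1440 = 188.76
(1−α) = 188.76/869.25 = 0.2172;  α = 0.7828.
Bypass flow = 0.7828×1440 = 1127.3 kg/h.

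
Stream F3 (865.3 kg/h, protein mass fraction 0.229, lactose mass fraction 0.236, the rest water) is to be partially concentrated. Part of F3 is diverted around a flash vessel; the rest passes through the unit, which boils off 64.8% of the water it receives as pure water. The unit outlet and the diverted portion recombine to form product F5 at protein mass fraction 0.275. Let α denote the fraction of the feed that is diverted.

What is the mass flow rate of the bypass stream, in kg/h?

447.8 kg/h

All 865.3×0.229 = 198.15 kg/h of protein reaches F5, so F5 = 198.15/0.275 = 720.56 kg/h and vapour = 144.74 kg/h.
The evaporator receives (1−α)·865.3 of feed at 0.535 water and removes 0.648 of that water:
0.648×0.535×(1−α)×865.3 = 144.74
(1−α) = 144.74/299.98 = 0.4825;  α = 0.5175.
Bypass flow = 0.5175×865.3 = 447.79 kg/h.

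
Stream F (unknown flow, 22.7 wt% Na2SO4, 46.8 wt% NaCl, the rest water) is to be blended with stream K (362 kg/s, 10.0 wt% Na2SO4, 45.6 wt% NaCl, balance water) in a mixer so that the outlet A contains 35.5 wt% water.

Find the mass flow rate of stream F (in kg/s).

Let F be the unknown flow. Total out = 362 + F.
water balance: 160.73 + 0.305·F = 0.355·(362 + F)
(0.305 − 0.355)·F = 0.355×362 − 160.73 = -32.218
F = -32.218 / -0.050 = 644.36 kg/s

644.4 kg/s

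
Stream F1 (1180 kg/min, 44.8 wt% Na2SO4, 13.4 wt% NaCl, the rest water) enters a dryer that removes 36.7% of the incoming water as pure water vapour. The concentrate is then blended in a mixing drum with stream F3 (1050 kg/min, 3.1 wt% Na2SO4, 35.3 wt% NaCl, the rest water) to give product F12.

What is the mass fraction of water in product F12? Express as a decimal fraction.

0.4680

Vapour removed = 0.367×0.418×1180 = 181.02 kg/min; concentrate = 998.98 kg/min.
water reaching the mixer = 312.22 (from concentrate) + 1050×0.616 = 959.02 kg/min.
Product flow = 998.98 + 1050 = 2049 kg/min; water fraction = 0.4680.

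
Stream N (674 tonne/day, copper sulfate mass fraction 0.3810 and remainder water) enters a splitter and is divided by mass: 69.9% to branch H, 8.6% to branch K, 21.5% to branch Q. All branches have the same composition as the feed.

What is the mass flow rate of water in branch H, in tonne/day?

291.6 tonne/day

Branch H total = 0.699×674 = 471.13 tonne/day.
water in H = 0.619×471.13 = 291.63 tonne/day.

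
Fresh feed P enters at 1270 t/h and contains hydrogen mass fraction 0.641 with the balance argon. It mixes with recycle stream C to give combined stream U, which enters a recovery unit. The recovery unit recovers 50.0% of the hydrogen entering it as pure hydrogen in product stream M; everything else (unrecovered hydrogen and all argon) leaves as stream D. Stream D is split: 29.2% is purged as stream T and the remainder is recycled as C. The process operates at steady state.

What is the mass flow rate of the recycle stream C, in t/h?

1552 t/h

argon enters only via P and leaves only via the purge: 1270×0.359 = 0.292×(argon in D), and the recovery unit passes all argon, so argon in U = argon in D = 1561.4 t/h.
hydrogen in U: m_A = 1270×0.641 + (1−0.292)·(1−0.500)·m_A, so m_A = 814.07/0.6460 = 1260.2 t/h.
D = (1−0.500)×1260.2 + 1561.4 = 2191.5 t/h.
Recycle C = (1−0.292)×2191.5 = 1551.6 t/h.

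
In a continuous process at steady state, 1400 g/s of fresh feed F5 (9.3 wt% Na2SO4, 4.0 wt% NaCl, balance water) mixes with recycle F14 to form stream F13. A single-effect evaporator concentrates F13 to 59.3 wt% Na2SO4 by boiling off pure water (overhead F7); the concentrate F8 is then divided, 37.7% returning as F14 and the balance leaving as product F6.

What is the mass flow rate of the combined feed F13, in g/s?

1533 g/s

Overall Na2SO4 balance (none leaves overhead): Na2SO4 in fresh feed = Na2SO4 in product, i.e. 1400×0.093 = (1−0.377)·F8·0.593.
F8 = 130.2/(0.593×0.623) = 352.43 g/s.
Recycle F14 = 0.377×352.43 = 132.86 g/s.
Combined feed F13 = 1400 + 132.86 = 1532.9 g/s.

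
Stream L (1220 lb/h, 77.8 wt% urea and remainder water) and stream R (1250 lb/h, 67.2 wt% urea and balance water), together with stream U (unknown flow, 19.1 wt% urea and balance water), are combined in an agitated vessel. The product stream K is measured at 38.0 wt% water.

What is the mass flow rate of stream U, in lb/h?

Let U be the unknown flow. Total out = 2470 + U.
water balance: 680.84 + 0.809·U = 0.380·(2470 + U)
(0.809 − 0.380)·U = 0.380×2470 − 680.84 = 257.76
U = 257.76 / 0.429 = 600.84 lb/h

600.8 lb/h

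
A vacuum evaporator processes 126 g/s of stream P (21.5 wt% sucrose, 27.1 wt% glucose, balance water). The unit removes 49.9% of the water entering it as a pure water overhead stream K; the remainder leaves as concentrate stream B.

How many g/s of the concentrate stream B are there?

93.68 g/s

water entering = 126×0.514 = 64.764 g/s; overhead removed = 0.499×64.764 = 32.317 g/s.
Concentrate = 126 − 32.317 = 93.683 g/s.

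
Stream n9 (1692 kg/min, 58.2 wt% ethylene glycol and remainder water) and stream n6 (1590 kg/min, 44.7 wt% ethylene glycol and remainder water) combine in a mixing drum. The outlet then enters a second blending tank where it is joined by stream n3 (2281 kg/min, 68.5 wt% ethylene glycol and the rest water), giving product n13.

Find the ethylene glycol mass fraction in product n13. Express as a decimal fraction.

Overall, product flow = 5563 kg/min.
ethylene glycol in = 1692×0.582 + 1590×0.447 + 2281×0.685 = 3258 kg/min.
ethylene glycol fraction in n13 = 0.586.

0.586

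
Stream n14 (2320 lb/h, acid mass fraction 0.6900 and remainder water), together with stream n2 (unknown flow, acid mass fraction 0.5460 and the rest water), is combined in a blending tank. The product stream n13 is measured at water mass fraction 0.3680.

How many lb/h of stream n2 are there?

Let n2 be the unknown flow. Total out = 2320 + n2.
water balance: 719.2 + 0.454·n2 = 0.368·(2320 + n2)
(0.454 − 0.368)·n2 = 0.368×2320 − 719.2 = 134.56
n2 = 134.56 / 0.086 = 1564.7 lb/h

1565 lb/h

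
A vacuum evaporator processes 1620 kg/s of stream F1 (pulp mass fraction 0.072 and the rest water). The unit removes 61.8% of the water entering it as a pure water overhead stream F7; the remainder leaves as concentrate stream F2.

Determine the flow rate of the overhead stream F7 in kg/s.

929.1 kg/s

water entering = 1620×0.928 = 1503.4 kg/s; overhead removed = 0.618×1503.4 = 929.08 kg/s.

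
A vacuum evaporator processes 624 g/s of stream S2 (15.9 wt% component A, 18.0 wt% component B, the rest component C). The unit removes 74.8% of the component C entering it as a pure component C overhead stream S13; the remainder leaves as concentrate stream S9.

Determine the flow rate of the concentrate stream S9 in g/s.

315.5 g/s

component C entering = 624×0.661 = 412.46 g/s; overhead removed = 0.748×412.46 = 308.52 g/s.
Concentrate = 624 − 308.52 = 315.48 g/s.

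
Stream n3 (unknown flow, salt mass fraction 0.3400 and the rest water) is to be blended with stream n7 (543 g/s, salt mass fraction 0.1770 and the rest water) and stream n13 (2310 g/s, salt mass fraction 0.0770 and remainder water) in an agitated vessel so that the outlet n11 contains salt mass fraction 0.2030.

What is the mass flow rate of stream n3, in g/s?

2228 g/s

Let n3 be the unknown flow. Total out = 2853 + n3.
salt balance: 273.98 + 0.340·n3 = 0.203·(2853 + n3)
(0.340 − 0.203)·n3 = 0.203×2853 − 273.98 = 305.18
n3 = 305.18 / 0.137 = 2227.6 g/s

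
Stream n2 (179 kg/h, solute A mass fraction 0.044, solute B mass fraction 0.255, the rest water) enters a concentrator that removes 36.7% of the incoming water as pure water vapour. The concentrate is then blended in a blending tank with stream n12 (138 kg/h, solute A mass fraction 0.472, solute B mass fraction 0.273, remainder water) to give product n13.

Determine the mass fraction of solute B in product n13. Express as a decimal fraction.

0.308

Vapour removed = 0.367×0.701×179 = 46.051 kg/h; concentrate = 132.95 kg/h.
solute B reaching the mixer = 45.645 (from concentrate) + 138×0.273 = 83.319 kg/h.
Product flow = 132.95 + 138 = 270.95 kg/h; solute B fraction = 0.308.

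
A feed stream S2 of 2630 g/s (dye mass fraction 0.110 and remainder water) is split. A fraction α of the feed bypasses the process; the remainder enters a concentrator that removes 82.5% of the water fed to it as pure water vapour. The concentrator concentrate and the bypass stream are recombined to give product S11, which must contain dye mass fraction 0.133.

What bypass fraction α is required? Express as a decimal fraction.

All 2630×0.110 = 289.3 g/s of dye reaches S11, so S11 = 289.3/0.133 = 2175.2 g/s and vapour = 454.81 g/s.
The evaporator receives (1−α)·2630 of feed at 0.890 water and removes 0.825 of that water:
0.825×0.890×(1−α)×2630 = 454.81
(1−α) = 454.81/1931.1 = 0.2355;  α = 0.7645.

0.764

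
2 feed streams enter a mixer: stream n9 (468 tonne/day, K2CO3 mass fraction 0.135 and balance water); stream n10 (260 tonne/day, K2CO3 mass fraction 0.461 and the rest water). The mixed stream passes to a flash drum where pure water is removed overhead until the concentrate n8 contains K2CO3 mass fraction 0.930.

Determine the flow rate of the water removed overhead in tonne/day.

K2CO3 entering = 468×0.135 + 260×0.461 = 183.04 tonne/day.
All K2CO3 reports to n8, so n8 = 183.04/0.930 = 196.82 tonne/day.
Total feed = 728 tonne/day; overhead = 728 − 196.82 = 531.18 tonne/day.

531.2 tonne/day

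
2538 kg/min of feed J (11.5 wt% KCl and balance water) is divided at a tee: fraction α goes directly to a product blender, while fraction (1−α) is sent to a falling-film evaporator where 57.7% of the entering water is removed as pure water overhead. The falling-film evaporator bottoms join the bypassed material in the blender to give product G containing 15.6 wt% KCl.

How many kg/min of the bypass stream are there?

All 2538×0.115 = 291.87 kg/min of KCl reaches G, so G = 291.87/0.156 = 1871 kg/min and vapour = 667.04 kg/min.
The evaporator receives (1−α)·2538 of feed at 0.885 water and removes 0.577 of that water:
0.577×0.885×(1−α)×2538 = 667.04
(1−α) = 667.04/1296 = 0.5147;  α = 0.4853.
Bypass flow = 0.4853×2538 = 1231.7 kg/min.

1232 kg/min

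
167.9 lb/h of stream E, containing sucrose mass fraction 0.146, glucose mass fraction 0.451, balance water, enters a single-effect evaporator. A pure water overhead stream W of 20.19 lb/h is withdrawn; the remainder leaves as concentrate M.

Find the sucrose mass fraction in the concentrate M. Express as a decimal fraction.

0.166

sucrose is not removed: 167.9×0.146 = 24.513 lb/h of sucrose enters M.
Concentrate = 167.9 − 20.19 = 147.71 lb/h.
Mass fraction = 24.513/147.71 = 0.166.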